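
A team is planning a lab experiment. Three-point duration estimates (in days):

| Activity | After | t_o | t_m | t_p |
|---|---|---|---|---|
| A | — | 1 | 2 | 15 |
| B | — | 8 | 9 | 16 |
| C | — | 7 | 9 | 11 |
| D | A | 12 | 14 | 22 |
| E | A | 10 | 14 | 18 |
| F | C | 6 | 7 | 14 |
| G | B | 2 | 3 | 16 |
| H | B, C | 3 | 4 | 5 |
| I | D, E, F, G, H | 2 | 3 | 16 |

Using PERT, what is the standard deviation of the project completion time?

te_A = (1 + 4·2 + 15)/6 = 24/6 = 4; σ²_A = ((15−1)/6)² = 5.444
te_B = (8 + 4·9 + 16)/6 = 60/6 = 10; σ²_B = ((16−8)/6)² = 1.778
te_C = (7 + 4·9 + 11)/6 = 54/6 = 9; σ²_C = ((11−7)/6)² = 0.444
te_D = (12 + 4·14 + 22)/6 = 90/6 = 15; σ²_D = ((22−12)/6)² = 2.778
te_E = (10 + 4·14 + 18)/6 = 84/6 = 14; σ²_E = ((18−10)/6)² = 1.778
te_F = (6 + 4·7 + 14)/6 = 48/6 = 8; σ²_F = ((14−6)/6)² = 1.778
te_G = (2 + 4·3 + 16)/6 = 30/6 = 5; σ²_G = ((16−2)/6)² = 5.444
te_H = (3 + 4·4 + 5)/6 = 24/6 = 4; σ²_H = ((5−3)/6)² = 0.111
te_I = (2 + 4·3 + 16)/6 = 30/6 = 5; σ²_I = ((16−2)/6)² = 5.444

Forward pass:
ES_A = 0; EF_A = 4
ES_B = 0; EF_B = 10
ES_C = 0; EF_C = 9
ES_D = 4; EF_D = 4+15 = 19
ES_E = 4; EF_E = 4+14 = 18
ES_F = 9; EF_F = 9+8 = 17
ES_G = 10; EF_G = 10+5 = 15
ES_H = max(EF_B=10, EF_C=9) = 10; EF_H = 10+4 = 14
ES_I = max(EF_D=19, EF_E=18, EF_F=17, EF_G=15, EF_H=14) = 19; EF_I = 19+5 = 24
Expected project duration μ = 24 days. Critical path: A → D → I.

Variance along critical path = 5.444 + 2.778 + 5.444 = 13.667
σ = √13.667 = 3.697 days

3.70 days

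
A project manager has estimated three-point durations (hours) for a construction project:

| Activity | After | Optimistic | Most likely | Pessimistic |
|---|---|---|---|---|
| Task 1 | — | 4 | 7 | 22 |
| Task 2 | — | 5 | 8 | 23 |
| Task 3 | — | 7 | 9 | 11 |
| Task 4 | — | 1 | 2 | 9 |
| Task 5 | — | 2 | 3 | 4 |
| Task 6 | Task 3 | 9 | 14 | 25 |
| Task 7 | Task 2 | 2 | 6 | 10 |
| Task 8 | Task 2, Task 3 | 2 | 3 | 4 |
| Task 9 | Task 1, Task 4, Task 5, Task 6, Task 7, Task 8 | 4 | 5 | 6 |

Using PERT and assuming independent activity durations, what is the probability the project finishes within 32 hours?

0.861

te_Task 1 = (4 + 4·7 + 22)/6 = 54/6 = 9; σ²_Task 1 = ((22−4)/6)² = 9.000
te_Task 2 = (5 + 4·8 + 23)/6 = 60/6 = 10; σ²_Task 2 = ((23−5)/6)² = 9.000
te_Task 3 = (7 + 4·9 + 11)/6 = 54/6 = 9; σ²_Task 3 = ((11−7)/6)² = 0.444
te_Task 4 = (1 + 4·2 + 9)/6 = 18/6 = 3; σ²_Task 4 = ((9−1)/6)² = 1.778
te_Task 5 = (2 + 4·3 + 4)/6 = 18/6 = 3; σ²_Task 5 = ((4−2)/6)² = 0.111
te_Task 6 = (9 + 4·14 + 25)/6 = 90/6 = 15; σ²_Task 6 = ((25−9)/6)² = 7.111
te_Task 7 = (2 + 4·6 + 10)/6 = 36/6 = 6; σ²_Task 7 = ((10−2)/6)² = 1.778
te_Task 8 = (2 + 4·3 + 4)/6 = 18/6 = 3; σ²_Task 8 = ((4−2)/6)² = 0.111
te_Task 9 = (4 + 4·5 + 6)/6 = 30/6 = 5; σ²_Task 9 = ((6−4)/6)² = 0.111

Forward pass:
ES_Task 1 = 0; EF_Task 1 = 9
ES_Task 2 = 0; EF_Task 2 = 10
ES_Task 3 = 0; EF_Task 3 = 9
ES_Task 4 = 0; EF_Task 4 = 3
ES_Task 5 = 0; EF_Task 5 = 3
ES_Task 6 = 9; EF_Task 6 = 9+15 = 24
ES_Task 7 = 10; EF_Task 7 = 10+6 = 16
ES_Task 8 = max(EF_Task 2=10, EF_Task 3=9) = 10; EF_Task 8 = 10+3 = 13
ES_Task 9 = max(EF_Task 1=9, EF_Task 4=3, EF_Task 5=3, EF_Task 6=24, EF_Task 7=16, EF_Task 8=13) = 24; EF_Task 9 = 24+5 = 29
Expected project duration μ = 29 hours. Critical path: Task 3 → Task 6 → Task 9.

Variance along critical path = 0.444 + 7.111 + 0.111 = 7.667; σ = √7.667 = 2.769 hours.
Z = (32 − 29) / 2.769 = 1.083
P(T ≤ 32) = Φ(1.083) ≈ 0.861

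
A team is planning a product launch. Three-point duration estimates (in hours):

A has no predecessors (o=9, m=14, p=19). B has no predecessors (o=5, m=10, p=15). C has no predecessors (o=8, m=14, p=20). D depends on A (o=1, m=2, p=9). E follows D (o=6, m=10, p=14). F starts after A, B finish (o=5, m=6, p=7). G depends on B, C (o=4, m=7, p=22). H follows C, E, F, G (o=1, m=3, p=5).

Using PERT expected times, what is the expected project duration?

te_A = (9 + 4·14 + 19)/6 = 84/6 = 14
te_B = (5 + 4·10 + 15)/6 = 60/6 = 10
te_C = (8 + 4·14 + 20)/6 = 84/6 = 14
te_D = (1 + 4·2 + 9)/6 = 18/6 = 3
te_E = (6 + 4·10 + 14)/6 = 60/6 = 10
te_F = (5 + 4·6 + 7)/6 = 36/6 = 6
te_G = (4 + 4·7 + 22)/6 = 54/6 = 9
te_H = (1 + 4·3 + 5)/6 = 18/6 = 3

Forward pass:
ES_A = 0; EF_A = 14
ES_B = 0; EF_B = 10
ES_C = 0; EF_C = 14
ES_D = 14; EF_D = 14+3 = 17
ES_E = 17; EF_E = 17+10 = 27
ES_F = max(EF_A=14, EF_B=10) = 14; EF_F = 14+6 = 20
ES_G = max(EF_B=10, EF_C=14) = 14; EF_G = 14+9 = 23
ES_H = max(EF_C=14, EF_E=27, EF_F=20, EF_G=23) = 27; EF_H = 27+3 = 30
Expected project duration μ = 30 hours. Critical path: A → D → E → H.

30 hours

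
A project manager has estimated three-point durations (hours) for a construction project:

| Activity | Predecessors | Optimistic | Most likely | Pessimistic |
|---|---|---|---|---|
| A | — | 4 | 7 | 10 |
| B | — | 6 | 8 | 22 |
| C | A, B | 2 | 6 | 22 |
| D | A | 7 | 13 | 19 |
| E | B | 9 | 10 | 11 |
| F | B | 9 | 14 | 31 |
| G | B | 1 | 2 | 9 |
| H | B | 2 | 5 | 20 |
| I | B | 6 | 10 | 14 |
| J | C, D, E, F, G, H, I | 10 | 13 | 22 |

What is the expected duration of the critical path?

40 hours

te_A = (4 + 4·7 + 10)/6 = 42/6 = 7
te_B = (6 + 4·8 + 22)/6 = 60/6 = 10
te_C = (2 + 4·6 + 22)/6 = 48/6 = 8
te_D = (7 + 4·13 + 19)/6 = 78/6 = 13
te_E = (9 + 4·10 + 11)/6 = 60/6 = 10
te_F = (9 + 4·14 + 31)/6 = 96/6 = 16
te_G = (1 + 4·2 + 9)/6 = 18/6 = 3
te_H = (2 + 4·5 + 20)/6 = 42/6 = 7
te_I = (6 + 4·10 + 14)/6 = 60/6 = 10
te_J = (10 + 4·13 + 22)/6 = 84/6 = 14

Forward pass:
ES_A = 0; EF_A = 7
ES_B = 0; EF_B = 10
ES_C = max(EF_A=7, EF_B=10) = 10; EF_C = 10+8 = 18
ES_D = 7; EF_D = 7+13 = 20
ES_E = 10; EF_E = 10+10 = 20
ES_F = 10; EF_F = 10+16 = 26
ES_G = 10; EF_G = 10+3 = 13
ES_H = 10; EF_H = 10+7 = 17
ES_I = 10; EF_I = 10+10 = 20
ES_J = max(EF_C=18, EF_D=20, EF_E=20, EF_F=26, EF_G=13, EF_H=17, EF_I=20) = 26; EF_J = 26+14 = 40
Expected project duration μ = 40 hours. Critical path: B → F → J.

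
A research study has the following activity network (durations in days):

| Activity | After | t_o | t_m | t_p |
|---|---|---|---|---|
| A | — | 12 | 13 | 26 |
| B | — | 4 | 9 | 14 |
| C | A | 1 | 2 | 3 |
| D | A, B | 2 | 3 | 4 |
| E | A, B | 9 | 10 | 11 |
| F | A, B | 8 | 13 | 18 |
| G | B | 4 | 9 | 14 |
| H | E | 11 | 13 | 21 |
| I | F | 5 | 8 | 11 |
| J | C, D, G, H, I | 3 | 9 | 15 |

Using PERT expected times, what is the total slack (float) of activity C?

te_A = (12 + 4·13 + 26)/6 = 90/6 = 15
te_B = (4 + 4·9 + 14)/6 = 54/6 = 9
te_C = (1 + 4·2 + 3)/6 = 12/6 = 2
te_D = (2 + 4·3 + 4)/6 = 18/6 = 3
te_E = (9 + 4·10 + 11)/6 = 60/6 = 10
te_F = (8 + 4·13 + 18)/6 = 78/6 = 13
te_G = (4 + 4·9 + 14)/6 = 54/6 = 9
te_H = (11 + 4·13 + 21)/6 = 84/6 = 14
te_I = (5 + 4·8 + 11)/6 = 48/6 = 8
te_J = (3 + 4·9 + 15)/6 = 54/6 = 9

Forward pass:
ES_A = 0; EF_A = 15
ES_B = 0; EF_B = 9
ES_C = 15; EF_C = 15+2 = 17
ES_D = max(EF_A=15, EF_B=9) = 15; EF_D = 15+3 = 18
ES_E = max(EF_A=15, EF_B=9) = 15; EF_E = 15+10 = 25
ES_F = max(EF_A=15, EF_B=9) = 15; EF_F = 15+13 = 28
ES_G = 9; EF_G = 9+9 = 18
ES_H = 25; EF_H = 25+14 = 39
ES_I = 28; EF_I = 28+8 = 36
ES_J = max(EF_C=17, EF_D=18, EF_G=18, EF_H=39, EF_I=36) = 39; EF_J = 39+9 = 48
Expected project duration μ = 48 days. Critical path: A → E → H → J.

Backward pass:
LF_J = 48; LS_J = 48−9 = 39
LF_I = LS_J = 39; LS_I = 39−8 = 31
LF_H = LS_J = 39; LS_H = 39−14 = 25
LF_G = LS_J = 39; LS_G = 39−9 = 30
LF_F = LS_I = 31; LS_F = 31−13 = 18
LF_E = LS_H = 25; LS_E = 25−10 = 15
LF_D = LS_J = 39; LS_D = 39−3 = 36
LF_C = LS_J = 39; LS_C = 39−2 = 37
LF_B = min(LS_D=36, LS_E=15, LS_F=18, LS_G=30) = 15; LS_B = 15−9 = 6
LF_A = min(LS_C=37, LS_D=36, LS_E=15, LS_F=18) = 15; LS_A = 15−15 = 0
Slack_C = LS_C − ES_C = 37 − 15 = 22

22 days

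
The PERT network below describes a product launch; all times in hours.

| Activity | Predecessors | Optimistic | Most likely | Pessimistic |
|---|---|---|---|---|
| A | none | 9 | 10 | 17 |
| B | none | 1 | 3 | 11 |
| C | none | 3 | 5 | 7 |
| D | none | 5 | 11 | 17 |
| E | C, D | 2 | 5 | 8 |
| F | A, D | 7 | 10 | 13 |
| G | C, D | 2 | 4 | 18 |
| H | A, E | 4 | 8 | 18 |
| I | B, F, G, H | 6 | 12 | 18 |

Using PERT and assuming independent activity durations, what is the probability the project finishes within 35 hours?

te_A = (9 + 4·10 + 17)/6 = 66/6 = 11; σ²_A = ((17−9)/6)² = 1.778
te_B = (1 + 4·3 + 11)/6 = 24/6 = 4; σ²_B = ((11−1)/6)² = 2.778
te_C = (3 + 4·5 + 7)/6 = 30/6 = 5; σ²_C = ((7−3)/6)² = 0.444
te_D = (5 + 4·11 + 17)/6 = 66/6 = 11; σ²_D = ((17−5)/6)² = 4.000
te_E = (2 + 4·5 + 8)/6 = 30/6 = 5; σ²_E = ((8−2)/6)² = 1.000
te_F = (7 + 4·10 + 13)/6 = 60/6 = 10; σ²_F = ((13−7)/6)² = 1.000
te_G = (2 + 4·4 + 18)/6 = 36/6 = 6; σ²_G = ((18−2)/6)² = 7.111
te_H = (4 + 4·8 + 18)/6 = 54/6 = 9; σ²_H = ((18−4)/6)² = 5.444
te_I = (6 + 4·12 + 18)/6 = 72/6 = 12; σ²_I = ((18−6)/6)² = 4.000

Forward pass:
ES_A = 0; EF_A = 11
ES_B = 0; EF_B = 4
ES_C = 0; EF_C = 5
ES_D = 0; EF_D = 11
ES_E = max(EF_C=5, EF_D=11) = 11; EF_E = 11+5 = 16
ES_F = max(EF_A=11, EF_D=11) = 11; EF_F = 11+10 = 21
ES_G = max(EF_C=5, EF_D=11) = 11; EF_G = 11+6 = 17
ES_H = max(EF_A=11, EF_E=16) = 16; EF_H = 16+9 = 25
ES_I = max(EF_B=4, EF_F=21, EF_G=17, EF_H=25) = 25; EF_I = 25+12 = 37
Expected project duration μ = 37 hours. Critical path: D → E → H → I.

Variance along critical path = 4.000 + 1.000 + 5.444 + 4.000 = 14.444; σ = √14.444 = 3.801 hours.
Z = (35 − 37) / 3.801 = -0.526
P(T ≤ 35) = Φ(-0.526) ≈ 0.299

0.299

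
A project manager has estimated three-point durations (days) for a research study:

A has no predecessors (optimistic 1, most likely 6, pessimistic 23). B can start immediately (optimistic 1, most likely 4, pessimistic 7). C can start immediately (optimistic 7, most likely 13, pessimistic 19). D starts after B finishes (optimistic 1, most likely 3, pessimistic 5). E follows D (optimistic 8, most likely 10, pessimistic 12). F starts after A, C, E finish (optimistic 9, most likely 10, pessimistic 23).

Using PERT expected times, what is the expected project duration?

29 days

te_A = (1 + 4·6 + 23)/6 = 48/6 = 8
te_B = (1 + 4·4 + 7)/6 = 24/6 = 4
te_C = (7 + 4·13 + 19)/6 = 78/6 = 13
te_D = (1 + 4·3 + 5)/6 = 18/6 = 3
te_E = (8 + 4·10 + 12)/6 = 60/6 = 10
te_F = (9 + 4·10 + 23)/6 = 72/6 = 12

Forward pass:
ES_A = 0; EF_A = 8
ES_B = 0; EF_B = 4
ES_C = 0; EF_C = 13
ES_D = 4; EF_D = 4+3 = 7
ES_E = 7; EF_E = 7+10 = 17
ES_F = max(EF_A=8, EF_C=13, EF_E=17) = 17; EF_F = 17+12 = 29
Expected project duration μ = 29 days. Critical path: B → D → E → F.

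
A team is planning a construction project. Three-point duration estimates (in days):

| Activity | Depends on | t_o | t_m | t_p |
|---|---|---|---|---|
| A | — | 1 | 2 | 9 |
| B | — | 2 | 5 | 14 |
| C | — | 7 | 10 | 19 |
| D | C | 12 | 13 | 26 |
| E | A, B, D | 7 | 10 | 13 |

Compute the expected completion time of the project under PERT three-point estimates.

te_A = (1 + 4·2 + 9)/6 = 18/6 = 3
te_B = (2 + 4·5 + 14)/6 = 36/6 = 6
te_C = (7 + 4·10 + 19)/6 = 66/6 = 11
te_D = (12 + 4·13 + 26)/6 = 90/6 = 15
te_E = (7 + 4·10 + 13)/6 = 60/6 = 10

Forward pass:
ES_A = 0; EF_A = 3
ES_B = 0; EF_B = 6
ES_C = 0; EF_C = 11
ES_D = 11; EF_D = 11+15 = 26
ES_E = max(EF_A=3, EF_B=6, EF_D=26) = 26; EF_E = 26+10 = 36
Expected project duration μ = 36 days. Critical path: C → D → E.

36 days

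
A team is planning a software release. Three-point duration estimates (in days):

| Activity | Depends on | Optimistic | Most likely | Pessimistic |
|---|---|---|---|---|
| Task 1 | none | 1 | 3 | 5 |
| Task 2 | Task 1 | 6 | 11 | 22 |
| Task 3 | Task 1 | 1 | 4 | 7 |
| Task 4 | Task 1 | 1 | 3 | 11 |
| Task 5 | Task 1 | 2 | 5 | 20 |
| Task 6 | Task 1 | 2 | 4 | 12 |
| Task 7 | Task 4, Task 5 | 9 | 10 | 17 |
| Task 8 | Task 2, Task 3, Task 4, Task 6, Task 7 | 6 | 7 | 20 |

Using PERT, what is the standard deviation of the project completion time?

4.08 days

te_Task 1 = (1 + 4·3 + 5)/6 = 18/6 = 3; σ²_Task 1 = ((5−1)/6)² = 0.444
te_Task 2 = (6 + 4·11 + 22)/6 = 72/6 = 12; σ²_Task 2 = ((22−6)/6)² = 7.111
te_Task 3 = (1 + 4·4 + 7)/6 = 24/6 = 4; σ²_Task 3 = ((7−1)/6)² = 1.000
te_Task 4 = (1 + 4·3 + 11)/6 = 24/6 = 4; σ²_Task 4 = ((11−1)/6)² = 2.778
te_Task 5 = (2 + 4·5 + 20)/6 = 42/6 = 7; σ²_Task 5 = ((20−2)/6)² = 9.000
te_Task 6 = (2 + 4·4 + 12)/6 = 30/6 = 5; σ²_Task 6 = ((12−2)/6)² = 2.778
te_Task 7 = (9 + 4·10 + 17)/6 = 66/6 = 11; σ²_Task 7 = ((17−9)/6)² = 1.778
te_Task 8 = (6 + 4·7 + 20)/6 = 54/6 = 9; σ²_Task 8 = ((20−6)/6)² = 5.444

Forward pass:
ES_Task 1 = 0; EF_Task 1 = 3
ES_Task 2 = 3; EF_Task 2 = 3+12 = 15
ES_Task 3 = 3; EF_Task 3 = 3+4 = 7
ES_Task 4 = 3; EF_Task 4 = 3+4 = 7
ES_Task 5 = 3; EF_Task 5 = 3+7 = 10
ES_Task 6 = 3; EF_Task 6 = 3+5 = 8
ES_Task 7 = max(EF_Task 4=7, EF_Task 5=10) = 10; EF_Task 7 = 10+11 = 21
ES_Task 8 = max(EF_Task 2=15, EF_Task 3=7, EF_Task 4=7, EF_Task 6=8, EF_Task 7=21) = 21; EF_Task 8 = 21+9 = 30
Expected project duration μ = 30 days. Critical path: Task 1 → Task 5 → Task 7 → Task 8.

Variance along critical path = 0.444 + 9.000 + 1.778 + 5.444 = 16.667
σ = √16.667 = 4.082 days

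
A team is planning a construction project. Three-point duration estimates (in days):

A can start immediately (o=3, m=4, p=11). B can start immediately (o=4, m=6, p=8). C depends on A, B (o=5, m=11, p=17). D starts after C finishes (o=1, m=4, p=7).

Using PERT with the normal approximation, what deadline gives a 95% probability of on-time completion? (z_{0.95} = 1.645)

24.8 days

te_A = (3 + 4·4 + 11)/6 = 30/6 = 5; σ²_A = ((11−3)/6)² = 1.778
te_B = (4 + 4·6 + 8)/6 = 36/6 = 6; σ²_B = ((8−4)/6)² = 0.444
te_C = (5 + 4·11 + 17)/6 = 66/6 = 11; σ²_C = ((17−5)/6)² = 4.000
te_D = (1 + 4·4 + 7)/6 = 24/6 = 4; σ²_D = ((7−1)/6)² = 1.000

Forward pass:
ES_A = 0; EF_A = 5
ES_B = 0; EF_B = 6
ES_C = max(EF_A=5, EF_B=6) = 6; EF_C = 6+11 = 17
ES_D = 17; EF_D = 17+4 = 21
Expected project duration μ = 21 days. Critical path: B → C → D.

Variance along critical path = 0.444 + 4.000 + 1.000 = 5.444; σ = 2.333 days.
D = μ + z·σ = 21 + 1.645·2.333 = 24.8 days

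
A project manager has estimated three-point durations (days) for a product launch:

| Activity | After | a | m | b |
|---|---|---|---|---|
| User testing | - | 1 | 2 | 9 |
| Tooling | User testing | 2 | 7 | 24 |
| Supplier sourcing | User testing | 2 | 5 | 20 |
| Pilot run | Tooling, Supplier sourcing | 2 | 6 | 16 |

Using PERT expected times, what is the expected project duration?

te_User testing = (1 + 4·2 + 9)/6 = 18/6 = 3
te_Tooling = (2 + 4·7 + 24)/6 = 54/6 = 9
te_Supplier sourcing = (2 + 4·5 + 20)/6 = 42/6 = 7
te_Pilot run = (2 + 4·6 + 16)/6 = 42/6 = 7

Forward pass:
ES_User testing = 0; EF_User testing = 3
ES_Tooling = 3; EF_Tooling = 3+9 = 12
ES_Supplier sourcing = 3; EF_Supplier sourcing = 3+7 = 10
ES_Pilot run = max(EF_Tooling=12, EF_Supplier sourcing=10) = 12; EF_Pilot run = 12+7 = 19
Expected project duration μ = 19 days. Critical path: User testing → Tooling → Pilot run.

19 days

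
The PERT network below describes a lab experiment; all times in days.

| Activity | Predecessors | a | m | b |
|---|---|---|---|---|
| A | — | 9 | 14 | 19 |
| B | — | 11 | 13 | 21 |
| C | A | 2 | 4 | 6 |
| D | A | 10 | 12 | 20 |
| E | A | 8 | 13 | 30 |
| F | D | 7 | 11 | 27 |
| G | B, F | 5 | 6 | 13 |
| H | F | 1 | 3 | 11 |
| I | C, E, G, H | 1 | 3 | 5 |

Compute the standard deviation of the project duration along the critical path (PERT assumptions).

te_A = (9 + 4·14 + 19)/6 = 84/6 = 14; σ²_A = ((19−9)/6)² = 2.778
te_B = (11 + 4·13 + 21)/6 = 84/6 = 14; σ²_B = ((21−11)/6)² = 2.778
te_C = (2 + 4·4 + 6)/6 = 24/6 = 4; σ²_C = ((6−2)/6)² = 0.444
te_D = (10 + 4·12 + 20)/6 = 78/6 = 13; σ²_D = ((20−10)/6)² = 2.778
te_E = (8 + 4·13 + 30)/6 = 90/6 = 15; σ²_E = ((30−8)/6)² = 13.444
te_F = (7 + 4·11 + 27)/6 = 78/6 = 13; σ²_F = ((27−7)/6)² = 11.111
te_G = (5 + 4·6 + 13)/6 = 42/6 = 7; σ²_G = ((13−5)/6)² = 1.778
te_H = (1 + 4·3 + 11)/6 = 24/6 = 4; σ²_H = ((11−1)/6)² = 2.778
te_I = (1 + 4·3 + 5)/6 = 18/6 = 3; σ²_I = ((5−1)/6)² = 0.444

Forward pass:
ES_A = 0; EF_A = 14
ES_B = 0; EF_B = 14
ES_C = 14; EF_C = 14+4 = 18
ES_D = 14; EF_D = 14+13 = 27
ES_E = 14; EF_E = 14+15 = 29
ES_F = 27; EF_F = 27+13 = 40
ES_G = max(EF_B=14, EF_F=40) = 40; EF_G = 40+7 = 47
ES_H = 40; EF_H = 40+4 = 44
ES_I = max(EF_C=18, EF_E=29, EF_G=47, EF_H=44) = 47; EF_I = 47+3 = 50
Expected project duration μ = 50 days. Critical path: A → D → F → G → I.

Variance along critical path = 2.778 + 2.778 + 11.111 + 1.778 + 0.444 = 18.889
σ = √18.889 = 4.346 days

4.35 days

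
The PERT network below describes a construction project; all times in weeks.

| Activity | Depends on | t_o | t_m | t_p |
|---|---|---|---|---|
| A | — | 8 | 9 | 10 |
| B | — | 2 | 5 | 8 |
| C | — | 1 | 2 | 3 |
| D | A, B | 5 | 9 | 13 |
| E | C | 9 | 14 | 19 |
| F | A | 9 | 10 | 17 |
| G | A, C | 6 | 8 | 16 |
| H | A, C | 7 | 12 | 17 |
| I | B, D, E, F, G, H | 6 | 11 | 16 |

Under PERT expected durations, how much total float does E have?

te_A = (8 + 4·9 + 10)/6 = 54/6 = 9
te_B = (2 + 4·5 + 8)/6 = 30/6 = 5
te_C = (1 + 4·2 + 3)/6 = 12/6 = 2
te_D = (5 + 4·9 + 13)/6 = 54/6 = 9
te_E = (9 + 4·14 + 19)/6 = 84/6 = 14
te_F = (9 + 4·10 + 17)/6 = 66/6 = 11
te_G = (6 + 4·8 + 16)/6 = 54/6 = 9
te_H = (7 + 4·12 + 17)/6 = 72/6 = 12
te_I = (6 + 4·11 + 16)/6 = 66/6 = 11

Forward pass:
ES_A = 0; EF_A = 9
ES_B = 0; EF_B = 5
ES_C = 0; EF_C = 2
ES_D = max(EF_A=9, EF_B=5) = 9; EF_D = 9+9 = 18
ES_E = 2; EF_E = 2+14 = 16
ES_F = 9; EF_F = 9+11 = 20
ES_G = max(EF_A=9, EF_C=2) = 9; EF_G = 9+9 = 18
ES_H = max(EF_A=9, EF_C=2) = 9; EF_H = 9+12 = 21
ES_I = max(EF_B=5, EF_D=18, EF_E=16, EF_F=20, EF_G=18, EF_H=21) = 21; EF_I = 21+11 = 32
Expected project duration μ = 32 weeks. Critical path: A → H → I.

Backward pass:
LF_I = 32; LS_I = 32−11 = 21
LF_H = LS_I = 21; LS_H = 21−12 = 9
LF_G = LS_I = 21; LS_G = 21−9 = 12
LF_F = LS_I = 21; LS_F = 21−11 = 10
LF_E = LS_I = 21; LS_E = 21−14 = 7
LF_D = LS_I = 21; LS_D = 21−9 = 12
LF_C = min(LS_E=7, LS_G=12, LS_H=9) = 7; LS_C = 7−2 = 5
LF_B = min(LS_D=12, LS_I=21) = 12; LS_B = 12−5 = 7
LF_A = min(LS_D=12, LS_F=10, LS_G=12, LS_H=9) = 9; LS_A = 9−9 = 0
Slack_E = LS_E − ES_E = 7 − 2 = 5

5 weeks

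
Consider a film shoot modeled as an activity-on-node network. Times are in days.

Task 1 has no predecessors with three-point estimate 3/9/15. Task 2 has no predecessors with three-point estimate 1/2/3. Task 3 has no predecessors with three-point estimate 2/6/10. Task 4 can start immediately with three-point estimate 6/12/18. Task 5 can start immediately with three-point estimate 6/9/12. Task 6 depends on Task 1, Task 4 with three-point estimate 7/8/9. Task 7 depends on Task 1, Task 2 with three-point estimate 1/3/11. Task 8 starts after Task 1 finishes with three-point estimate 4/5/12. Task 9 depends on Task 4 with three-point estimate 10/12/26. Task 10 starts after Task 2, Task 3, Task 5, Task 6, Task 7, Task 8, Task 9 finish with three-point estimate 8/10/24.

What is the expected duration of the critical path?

38 days

te_Task 1 = (3 + 4·9 + 15)/6 = 54/6 = 9
te_Task 2 = (1 + 4·2 + 3)/6 = 12/6 = 2
te_Task 3 = (2 + 4·6 + 10)/6 = 36/6 = 6
te_Task 4 = (6 + 4·12 + 18)/6 = 72/6 = 12
te_Task 5 = (6 + 4·9 + 12)/6 = 54/6 = 9
te_Task 6 = (7 + 4·8 + 9)/6 = 48/6 = 8
te_Task 7 = (1 + 4·3 + 11)/6 = 24/6 = 4
te_Task 8 = (4 + 4·5 + 12)/6 = 36/6 = 6
te_Task 9 = (10 + 4·12 + 26)/6 = 84/6 = 14
te_Task 10 = (8 + 4·10 + 24)/6 = 72/6 = 12

Forward pass:
ES_Task 1 = 0; EF_Task 1 = 9
ES_Task 2 = 0; EF_Task 2 = 2
ES_Task 3 = 0; EF_Task 3 = 6
ES_Task 4 = 0; EF_Task 4 = 12
ES_Task 5 = 0; EF_Task 5 = 9
ES_Task 6 = max(EF_Task 1=9, EF_Task 4=12) = 12; EF_Task 6 = 12+8 = 20
ES_Task 7 = max(EF_Task 1=9, EF_Task 2=2) = 9; EF_Task 7 = 9+4 = 13
ES_Task 8 = 9; EF_Task 8 = 9+6 = 15
ES_Task 9 = 12; EF_Task 9 = 12+14 = 26
ES_Task 10 = max(EF_Task 2=2, EF_Task 3=6, EF_Task 5=9, EF_Task 6=20, EF_Task 7=13, EF_Task 8=15, EF_Task 9=26) = 26; EF_Task 10 = 26+12 = 38
Expected project duration μ = 38 days. Critical path: Task 4 → Task 9 → Task 10.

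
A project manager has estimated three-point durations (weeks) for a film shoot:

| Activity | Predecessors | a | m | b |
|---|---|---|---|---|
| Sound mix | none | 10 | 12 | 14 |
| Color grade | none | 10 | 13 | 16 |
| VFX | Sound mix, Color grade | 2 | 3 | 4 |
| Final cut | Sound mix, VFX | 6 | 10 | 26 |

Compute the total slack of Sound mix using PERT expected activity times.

te_Sound mix = (10 + 4·12 + 14)/6 = 72/6 = 12
te_Color grade = (10 + 4·13 + 16)/6 = 78/6 = 13
te_VFX = (2 + 4·3 + 4)/6 = 18/6 = 3
te_Final cut = (6 + 4·10 + 26)/6 = 72/6 = 12

Forward pass:
ES_Sound mix = 0; EF_Sound mix = 12
ES_Color grade = 0; EF_Color grade = 13
ES_VFX = max(EF_Sound mix=12, EF_Color grade=13) = 13; EF_VFX = 13+3 = 16
ES_Final cut = max(EF_Sound mix=12, EF_VFX=16) = 16; EF_Final cut = 16+12 = 28
Expected project duration μ = 28 weeks. Critical path: Color grade → VFX → Final cut.

Backward pass:
LF_Final cut = 28; LS_Final cut = 28−12 = 16
LF_VFX = LS_Final cut = 16; LS_VFX = 16−3 = 13
LF_Color grade = LS_VFX = 13; LS_Color grade = 13−13 = 0
LF_Sound mix = min(LS_VFX=13, LS_Final cut=16) = 13; LS_Sound mix = 13−12 = 1
Slack_Sound mix = LS_Sound mix − ES_Sound mix = 1 − 0 = 1

1 weeks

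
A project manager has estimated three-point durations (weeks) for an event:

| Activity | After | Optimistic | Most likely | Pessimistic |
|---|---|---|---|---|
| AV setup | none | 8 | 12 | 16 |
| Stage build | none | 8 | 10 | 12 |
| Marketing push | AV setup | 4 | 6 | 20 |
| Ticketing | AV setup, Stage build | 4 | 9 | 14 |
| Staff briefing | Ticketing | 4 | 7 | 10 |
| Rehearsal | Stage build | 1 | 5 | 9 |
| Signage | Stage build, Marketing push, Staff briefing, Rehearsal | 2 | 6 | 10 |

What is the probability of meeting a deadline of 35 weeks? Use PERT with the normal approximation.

0.644

te_AV setup = (8 + 4·12 + 16)/6 = 72/6 = 12; σ²_AV setup = ((16−8)/6)² = 1.778
te_Stage build = (8 + 4·10 + 12)/6 = 60/6 = 10; σ²_Stage build = ((12−8)/6)² = 0.444
te_Marketing push = (4 + 4·6 + 20)/6 = 48/6 = 8; σ²_Marketing push = ((20−4)/6)² = 7.111
te_Ticketing = (4 + 4·9 + 14)/6 = 54/6 = 9; σ²_Ticketing = ((14−4)/6)² = 2.778
te_Staff briefing = (4 + 4·7 + 10)/6 = 42/6 = 7; σ²_Staff briefing = ((10−4)/6)² = 1.000
te_Rehearsal = (1 + 4·5 + 9)/6 = 30/6 = 5; σ²_Rehearsal = ((9−1)/6)² = 1.778
te_Signage = (2 + 4·6 + 10)/6 = 36/6 = 6; σ²_Signage = ((10−2)/6)² = 1.778

Forward pass:
ES_AV setup = 0; EF_AV setup = 12
ES_Stage build = 0; EF_Stage build = 10
ES_Marketing push = 12; EF_Marketing push = 12+8 = 20
ES_Ticketing = max(EF_AV setup=12, EF_Stage build=10) = 12; EF_Ticketing = 12+9 = 21
ES_Staff briefing = 21; EF_Staff briefing = 21+7 = 28
ES_Rehearsal = 10; EF_Rehearsal = 10+5 = 15
ES_Signage = max(EF_Stage build=10, EF_Marketing push=20, EF_Staff briefing=28, EF_Rehearsal=15) = 28; EF_Signage = 28+6 = 34
Expected project duration μ = 34 weeks. Critical path: AV setup → Ticketing → Staff briefing → Signage.

Variance along critical path = 1.778 + 2.778 + 1.000 + 1.778 = 7.333; σ = √7.333 = 2.708 weeks.
Z = (35 − 34) / 2.708 = 0.369
P(T ≤ 35) = Φ(0.369) ≈ 0.644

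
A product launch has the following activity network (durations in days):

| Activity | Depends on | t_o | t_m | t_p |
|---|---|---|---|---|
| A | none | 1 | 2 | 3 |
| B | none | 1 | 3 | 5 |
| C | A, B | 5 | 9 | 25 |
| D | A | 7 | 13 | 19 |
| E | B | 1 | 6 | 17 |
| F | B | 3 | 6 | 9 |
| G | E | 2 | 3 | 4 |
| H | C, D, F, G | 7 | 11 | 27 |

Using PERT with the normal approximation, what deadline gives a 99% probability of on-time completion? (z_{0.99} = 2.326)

37.1 days

te_A = (1 + 4·2 + 3)/6 = 12/6 = 2; σ²_A = ((3−1)/6)² = 0.111
te_B = (1 + 4·3 + 5)/6 = 18/6 = 3; σ²_B = ((5−1)/6)² = 0.444
te_C = (5 + 4·9 + 25)/6 = 66/6 = 11; σ²_C = ((25−5)/6)² = 11.111
te_D = (7 + 4·13 + 19)/6 = 78/6 = 13; σ²_D = ((19−7)/6)² = 4.000
te_E = (1 + 4·6 + 17)/6 = 42/6 = 7; σ²_E = ((17−1)/6)² = 7.111
te_F = (3 + 4·6 + 9)/6 = 36/6 = 6; σ²_F = ((9−3)/6)² = 1.000
te_G = (2 + 4·3 + 4)/6 = 18/6 = 3; σ²_G = ((4−2)/6)² = 0.111
te_H = (7 + 4·11 + 27)/6 = 78/6 = 13; σ²_H = ((27−7)/6)² = 11.111

Forward pass:
ES_A = 0; EF_A = 2
ES_B = 0; EF_B = 3
ES_C = max(EF_A=2, EF_B=3) = 3; EF_C = 3+11 = 14
ES_D = 2; EF_D = 2+13 = 15
ES_E = 3; EF_E = 3+7 = 10
ES_F = 3; EF_F = 3+6 = 9
ES_G = 10; EF_G = 10+3 = 13
ES_H = max(EF_C=14, EF_D=15, EF_F=9, EF_G=13) = 15; EF_H = 15+13 = 28
Expected project duration μ = 28 days. Critical path: A → D → H.

Variance along critical path = 0.111 + 4.000 + 11.111 = 15.222; σ = 3.902 days.
D = μ + z·σ = 28 + 2.326·3.902 = 37.1 days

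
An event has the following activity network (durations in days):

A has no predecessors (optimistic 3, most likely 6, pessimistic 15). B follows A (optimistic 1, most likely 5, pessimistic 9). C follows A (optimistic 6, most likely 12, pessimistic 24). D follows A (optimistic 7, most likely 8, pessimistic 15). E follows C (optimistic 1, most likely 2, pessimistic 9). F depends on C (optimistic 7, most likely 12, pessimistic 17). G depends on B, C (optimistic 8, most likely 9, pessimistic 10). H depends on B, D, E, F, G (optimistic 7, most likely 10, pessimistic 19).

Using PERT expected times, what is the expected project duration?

43 days

te_A = (3 + 4·6 + 15)/6 = 42/6 = 7
te_B = (1 + 4·5 + 9)/6 = 30/6 = 5
te_C = (6 + 4·12 + 24)/6 = 78/6 = 13
te_D = (7 + 4·8 + 15)/6 = 54/6 = 9
te_E = (1 + 4·2 + 9)/6 = 18/6 = 3
te_F = (7 + 4·12 + 17)/6 = 72/6 = 12
te_G = (8 + 4·9 + 10)/6 = 54/6 = 9
te_H = (7 + 4·10 + 19)/6 = 66/6 = 11

Forward pass:
ES_A = 0; EF_A = 7
ES_B = 7; EF_B = 7+5 = 12
ES_C = 7; EF_C = 7+13 = 20
ES_D = 7; EF_D = 7+9 = 16
ES_E = 20; EF_E = 20+3 = 23
ES_F = 20; EF_F = 20+12 = 32
ES_G = max(EF_B=12, EF_C=20) = 20; EF_G = 20+9 = 29
ES_H = max(EF_B=12, EF_D=16, EF_E=23, EF_F=32, EF_G=29) = 32; EF_H = 32+11 = 43
Expected project duration μ = 43 days. Critical path: A → C → F → H.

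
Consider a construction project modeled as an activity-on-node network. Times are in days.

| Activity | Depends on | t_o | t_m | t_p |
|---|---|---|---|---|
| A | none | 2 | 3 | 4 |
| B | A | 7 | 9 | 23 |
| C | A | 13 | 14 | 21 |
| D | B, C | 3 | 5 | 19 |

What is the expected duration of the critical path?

te_A = (2 + 4·3 + 4)/6 = 18/6 = 3
te_B = (7 + 4·9 + 23)/6 = 66/6 = 11
te_C = (13 + 4·14 + 21)/6 = 90/6 = 15
te_D = (3 + 4·5 + 19)/6 = 42/6 = 7

Forward pass:
ES_A = 0; EF_A = 3
ES_B = 3; EF_B = 3+11 = 14
ES_C = 3; EF_C = 3+15 = 18
ES_D = max(EF_B=14, EF_C=18) = 18; EF_D = 18+7 = 25
Expected project duration μ = 25 days. Critical path: A → C → D.

25 days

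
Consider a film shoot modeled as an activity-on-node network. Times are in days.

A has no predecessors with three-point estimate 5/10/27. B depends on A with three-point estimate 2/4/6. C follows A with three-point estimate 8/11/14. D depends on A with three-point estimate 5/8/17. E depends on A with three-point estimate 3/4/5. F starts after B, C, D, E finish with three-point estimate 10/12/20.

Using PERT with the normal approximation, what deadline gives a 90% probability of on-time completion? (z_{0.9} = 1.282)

41.3 days

te_A = (5 + 4·10 + 27)/6 = 72/6 = 12; σ²_A = ((27−5)/6)² = 13.444
te_B = (2 + 4·4 + 6)/6 = 24/6 = 4; σ²_B = ((6−2)/6)² = 0.444
te_C = (8 + 4·11 + 14)/6 = 66/6 = 11; σ²_C = ((14−8)/6)² = 1.000
te_D = (5 + 4·8 + 17)/6 = 54/6 = 9; σ²_D = ((17−5)/6)² = 4.000
te_E = (3 + 4·4 + 5)/6 = 24/6 = 4; σ²_E = ((5−3)/6)² = 0.111
te_F = (10 + 4·12 + 20)/6 = 78/6 = 13; σ²_F = ((20−10)/6)² = 2.778

Forward pass:
ES_A = 0; EF_A = 12
ES_B = 12; EF_B = 12+4 = 16
ES_C = 12; EF_C = 12+11 = 23
ES_D = 12; EF_D = 12+9 = 21
ES_E = 12; EF_E = 12+4 = 16
ES_F = max(EF_B=16, EF_C=23, EF_D=21, EF_E=16) = 23; EF_F = 23+13 = 36
Expected project duration μ = 36 days. Critical path: A → C → F.

Variance along critical path = 13.444 + 1.000 + 2.778 = 17.222; σ = 4.150 days.
D = μ + z·σ = 36 + 1.282·4.150 = 41.3 days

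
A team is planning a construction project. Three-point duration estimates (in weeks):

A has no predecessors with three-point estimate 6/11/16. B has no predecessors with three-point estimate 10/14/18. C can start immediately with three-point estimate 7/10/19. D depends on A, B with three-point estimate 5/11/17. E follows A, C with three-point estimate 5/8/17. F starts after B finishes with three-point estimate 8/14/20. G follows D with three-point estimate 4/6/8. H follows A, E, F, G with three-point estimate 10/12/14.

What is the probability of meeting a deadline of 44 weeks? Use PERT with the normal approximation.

0.651

te_A = (6 + 4·11 + 16)/6 = 66/6 = 11; σ²_A = ((16−6)/6)² = 2.778
te_B = (10 + 4·14 + 18)/6 = 84/6 = 14; σ²_B = ((18−10)/6)² = 1.778
te_C = (7 + 4·10 + 19)/6 = 66/6 = 11; σ²_C = ((19−7)/6)² = 4.000
te_D = (5 + 4·11 + 17)/6 = 66/6 = 11; σ²_D = ((17−5)/6)² = 4.000
te_E = (5 + 4·8 + 17)/6 = 54/6 = 9; σ²_E = ((17−5)/6)² = 4.000
te_F = (8 + 4·14 + 20)/6 = 84/6 = 14; σ²_F = ((20−8)/6)² = 4.000
te_G = (4 + 4·6 + 8)/6 = 36/6 = 6; σ²_G = ((8−4)/6)² = 0.444
te_H = (10 + 4·12 + 14)/6 = 72/6 = 12; σ²_H = ((14−10)/6)² = 0.444

Forward pass:
ES_A = 0; EF_A = 11
ES_B = 0; EF_B = 14
ES_C = 0; EF_C = 11
ES_D = max(EF_A=11, EF_B=14) = 14; EF_D = 14+11 = 25
ES_E = max(EF_A=11, EF_C=11) = 11; EF_E = 11+9 = 20
ES_F = 14; EF_F = 14+14 = 28
ES_G = 25; EF_G = 25+6 = 31
ES_H = max(EF_A=11, EF_E=20, EF_F=28, EF_G=31) = 31; EF_H = 31+12 = 43
Expected project duration μ = 43 weeks. Critical path: B → D → G → H.

Variance along critical path = 1.778 + 4.000 + 0.444 + 0.444 = 6.667; σ = √6.667 = 2.582 weeks.
Z = (44 − 43) / 2.582 = 0.387
P(T ≤ 44) = Φ(0.387) ≈ 0.651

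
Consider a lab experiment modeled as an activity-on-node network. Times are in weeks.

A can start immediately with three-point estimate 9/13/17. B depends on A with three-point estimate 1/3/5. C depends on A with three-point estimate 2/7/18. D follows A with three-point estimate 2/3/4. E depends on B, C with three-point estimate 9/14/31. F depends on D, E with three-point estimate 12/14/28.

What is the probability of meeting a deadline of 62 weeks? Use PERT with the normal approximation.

0.951

te_A = (9 + 4·13 + 17)/6 = 78/6 = 13; σ²_A = ((17−9)/6)² = 1.778
te_B = (1 + 4·3 + 5)/6 = 18/6 = 3; σ²_B = ((5−1)/6)² = 0.444
te_C = (2 + 4·7 + 18)/6 = 48/6 = 8; σ²_C = ((18−2)/6)² = 7.111
te_D = (2 + 4·3 + 4)/6 = 18/6 = 3; σ²_D = ((4−2)/6)² = 0.111
te_E = (9 + 4·14 + 31)/6 = 96/6 = 16; σ²_E = ((31−9)/6)² = 13.444
te_F = (12 + 4·14 + 28)/6 = 96/6 = 16; σ²_F = ((28−12)/6)² = 7.111

Forward pass:
ES_A = 0; EF_A = 13
ES_B = 13; EF_B = 13+3 = 16
ES_C = 13; EF_C = 13+8 = 21
ES_D = 13; EF_D = 13+3 = 16
ES_E = max(EF_B=16, EF_C=21) = 21; EF_E = 21+16 = 37
ES_F = max(EF_D=16, EF_E=37) = 37; EF_F = 37+16 = 53
Expected project duration μ = 53 weeks. Critical path: A → C → E → F.

Variance along critical path = 1.778 + 7.111 + 13.444 + 7.111 = 29.444; σ = √29.444 = 5.426 weeks.
Z = (62 − 53) / 5.426 = 1.659
P(T ≤ 62) = Φ(1.659) ≈ 0.951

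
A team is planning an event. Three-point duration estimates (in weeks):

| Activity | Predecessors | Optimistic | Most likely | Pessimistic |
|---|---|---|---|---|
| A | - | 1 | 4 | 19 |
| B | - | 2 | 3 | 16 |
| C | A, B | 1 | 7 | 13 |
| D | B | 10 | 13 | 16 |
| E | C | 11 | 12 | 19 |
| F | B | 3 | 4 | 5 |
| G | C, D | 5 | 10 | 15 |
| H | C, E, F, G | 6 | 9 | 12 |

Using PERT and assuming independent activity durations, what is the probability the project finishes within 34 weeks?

te_A = (1 + 4·4 + 19)/6 = 36/6 = 6; σ²_A = ((19−1)/6)² = 9.000
te_B = (2 + 4·3 + 16)/6 = 30/6 = 5; σ²_B = ((16−2)/6)² = 5.444
te_C = (1 + 4·7 + 13)/6 = 42/6 = 7; σ²_C = ((13−1)/6)² = 4.000
te_D = (10 + 4·13 + 16)/6 = 78/6 = 13; σ²_D = ((16−10)/6)² = 1.000
te_E = (11 + 4·12 + 19)/6 = 78/6 = 13; σ²_E = ((19−11)/6)² = 1.778
te_F = (3 + 4·4 + 5)/6 = 24/6 = 4; σ²_F = ((5−3)/6)² = 0.111
te_G = (5 + 4·10 + 15)/6 = 60/6 = 10; σ²_G = ((15−5)/6)² = 2.778
te_H = (6 + 4·9 + 12)/6 = 54/6 = 9; σ²_H = ((12−6)/6)² = 1.000

Forward pass:
ES_A = 0; EF_A = 6
ES_B = 0; EF_B = 5
ES_C = max(EF_A=6, EF_B=5) = 6; EF_C = 6+7 = 13
ES_D = 5; EF_D = 5+13 = 18
ES_E = 13; EF_E = 13+13 = 26
ES_F = 5; EF_F = 5+4 = 9
ES_G = max(EF_C=13, EF_D=18) = 18; EF_G = 18+10 = 28
ES_H = max(EF_C=13, EF_E=26, EF_F=9, EF_G=28) = 28; EF_H = 28+9 = 37
Expected project duration μ = 37 weeks. Critical path: B → D → G → H.

Variance along critical path = 5.444 + 1.000 + 2.778 + 1.000 = 10.222; σ = √10.222 = 3.197 weeks.
Z = (34 − 37) / 3.197 = -0.938
P(T ≤ 34) = Φ(-0.938) ≈ 0.174

0.174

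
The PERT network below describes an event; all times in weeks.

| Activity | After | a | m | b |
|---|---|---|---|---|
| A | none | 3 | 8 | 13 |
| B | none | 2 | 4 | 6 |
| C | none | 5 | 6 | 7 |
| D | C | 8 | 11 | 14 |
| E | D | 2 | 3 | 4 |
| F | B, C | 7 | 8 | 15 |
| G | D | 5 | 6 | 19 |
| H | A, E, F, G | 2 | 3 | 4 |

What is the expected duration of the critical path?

te_A = (3 + 4·8 + 13)/6 = 48/6 = 8
te_B = (2 + 4·4 + 6)/6 = 24/6 = 4
te_C = (5 + 4·6 + 7)/6 = 36/6 = 6
te_D = (8 + 4·11 + 14)/6 = 66/6 = 11
te_E = (2 + 4·3 + 4)/6 = 18/6 = 3
te_F = (7 + 4·8 + 15)/6 = 54/6 = 9
te_G = (5 + 4·6 + 19)/6 = 48/6 = 8
te_H = (2 + 4·3 + 4)/6 = 18/6 = 3

Forward pass:
ES_A = 0; EF_A = 8
ES_B = 0; EF_B = 4
ES_C = 0; EF_C = 6
ES_D = 6; EF_D = 6+11 = 17
ES_E = 17; EF_E = 17+3 = 20
ES_F = max(EF_B=4, EF_C=6) = 6; EF_F = 6+9 = 15
ES_G = 17; EF_G = 17+8 = 25
ES_H = max(EF_A=8, EF_E=20, EF_F=15, EF_G=25) = 25; EF_H = 25+3 = 28
Expected project duration μ = 28 weeks. Critical path: C → D → G → H.

28 weeks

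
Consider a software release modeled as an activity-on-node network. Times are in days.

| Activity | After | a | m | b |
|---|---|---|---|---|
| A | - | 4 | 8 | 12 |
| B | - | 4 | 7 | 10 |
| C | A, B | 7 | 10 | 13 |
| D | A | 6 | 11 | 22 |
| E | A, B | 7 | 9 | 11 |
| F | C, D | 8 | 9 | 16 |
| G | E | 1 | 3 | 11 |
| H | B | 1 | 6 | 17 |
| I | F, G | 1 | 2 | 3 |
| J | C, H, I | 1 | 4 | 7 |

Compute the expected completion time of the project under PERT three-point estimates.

36 days

te_A = (4 + 4·8 + 12)/6 = 48/6 = 8
te_B = (4 + 4·7 + 10)/6 = 42/6 = 7
te_C = (7 + 4·10 + 13)/6 = 60/6 = 10
te_D = (6 + 4·11 + 22)/6 = 72/6 = 12
te_E = (7 + 4·9 + 11)/6 = 54/6 = 9
te_F = (8 + 4·9 + 16)/6 = 60/6 = 10
te_G = (1 + 4·3 + 11)/6 = 24/6 = 4
te_H = (1 + 4·6 + 17)/6 = 42/6 = 7
te_I = (1 + 4·2 + 3)/6 = 12/6 = 2
te_J = (1 + 4·4 + 7)/6 = 24/6 = 4

Forward pass:
ES_A = 0; EF_A = 8
ES_B = 0; EF_B = 7
ES_C = max(EF_A=8, EF_B=7) = 8; EF_C = 8+10 = 18
ES_D = 8; EF_D = 8+12 = 20
ES_E = max(EF_A=8, EF_B=7) = 8; EF_E = 8+9 = 17
ES_F = max(EF_C=18, EF_D=20) = 20; EF_F = 20+10 = 30
ES_G = 17; EF_G = 17+4 = 21
ES_H = 7; EF_H = 7+7 = 14
ES_I = max(EF_F=30, EF_G=21) = 30; EF_I = 30+2 = 32
ES_J = max(EF_C=18, EF_H=14, EF_I=32) = 32; EF_J = 32+4 = 36
Expected project duration μ = 36 days. Critical path: A → D → F → I → J.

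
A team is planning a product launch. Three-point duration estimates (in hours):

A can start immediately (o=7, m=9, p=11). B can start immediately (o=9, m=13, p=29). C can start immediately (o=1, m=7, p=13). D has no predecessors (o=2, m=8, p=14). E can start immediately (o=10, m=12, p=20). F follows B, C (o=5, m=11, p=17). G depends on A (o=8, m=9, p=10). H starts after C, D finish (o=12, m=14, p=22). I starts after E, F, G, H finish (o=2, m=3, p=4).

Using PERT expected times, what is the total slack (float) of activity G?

8 hours

te_A = (7 + 4·9 + 11)/6 = 54/6 = 9
te_B = (9 + 4·13 + 29)/6 = 90/6 = 15
te_C = (1 + 4·7 + 13)/6 = 42/6 = 7
te_D = (2 + 4·8 + 14)/6 = 48/6 = 8
te_E = (10 + 4·12 + 20)/6 = 78/6 = 13
te_F = (5 + 4·11 + 17)/6 = 66/6 = 11
te_G = (8 + 4·9 + 10)/6 = 54/6 = 9
te_H = (12 + 4·14 + 22)/6 = 90/6 = 15
te_I = (2 + 4·3 + 4)/6 = 18/6 = 3

Forward pass:
ES_A = 0; EF_A = 9
ES_B = 0; EF_B = 15
ES_C = 0; EF_C = 7
ES_D = 0; EF_D = 8
ES_E = 0; EF_E = 13
ES_F = max(EF_B=15, EF_C=7) = 15; EF_F = 15+11 = 26
ES_G = 9; EF_G = 9+9 = 18
ES_H = max(EF_C=7, EF_D=8) = 8; EF_H = 8+15 = 23
ES_I = max(EF_E=13, EF_F=26, EF_G=18, EF_H=23) = 26; EF_I = 26+3 = 29
Expected project duration μ = 29 hours. Critical path: B → F → I.

Backward pass:
LF_I = 29; LS_I = 29−3 = 26
LF_H = LS_I = 26; LS_H = 26−15 = 11
LF_G = LS_I = 26; LS_G = 26−9 = 17
LF_F = LS_I = 26; LS_F = 26−11 = 15
LF_E = LS_I = 26; LS_E = 26−13 = 13
LF_D = LS_H = 11; LS_D = 11−8 = 3
LF_C = min(LS_F=15, LS_H=11) = 11; LS_C = 11−7 = 4
LF_B = LS_F = 15; LS_B = 15−15 = 0
LF_A = LS_G = 17; LS_A = 17−9 = 8
Slack_G = LS_G − ES_G = 17 − 9 = 8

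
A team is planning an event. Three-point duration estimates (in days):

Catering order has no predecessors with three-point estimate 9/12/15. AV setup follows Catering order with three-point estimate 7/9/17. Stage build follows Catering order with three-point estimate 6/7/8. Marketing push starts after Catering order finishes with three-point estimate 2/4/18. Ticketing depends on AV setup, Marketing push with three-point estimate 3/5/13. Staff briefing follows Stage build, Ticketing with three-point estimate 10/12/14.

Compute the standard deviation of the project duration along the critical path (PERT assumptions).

te_Catering order = (9 + 4·12 + 15)/6 = 72/6 = 12; σ²_Catering order = ((15−9)/6)² = 1.000
te_AV setup = (7 + 4·9 + 17)/6 = 60/6 = 10; σ²_AV setup = ((17−7)/6)² = 2.778
te_Stage build = (6 + 4·7 + 8)/6 = 42/6 = 7; σ²_Stage build = ((8−6)/6)² = 0.111
te_Marketing push = (2 + 4·4 + 18)/6 = 36/6 = 6; σ²_Marketing push = ((18−2)/6)² = 7.111
te_Ticketing = (3 + 4·5 + 13)/6 = 36/6 = 6; σ²_Ticketing = ((13−3)/6)² = 2.778
te_Staff briefing = (10 + 4·12 + 14)/6 = 72/6 = 12; σ²_Staff briefing = ((14−10)/6)² = 0.444

Forward pass:
ES_Catering order = 0; EF_Catering order = 12
ES_AV setup = 12; EF_AV setup = 12+10 = 22
ES_Stage build = 12; EF_Stage build = 12+7 = 19
ES_Marketing push = 12; EF_Marketing push = 12+6 = 18
ES_Ticketing = max(EF_AV setup=22, EF_Marketing push=18) = 22; EF_Ticketing = 22+6 = 28
ES_Staff briefing = max(EF_Stage build=19, EF_Ticketing=28) = 28; EF_Staff briefing = 28+12 = 40
Expected project duration μ = 40 days. Critical path: Catering order → AV setup → Ticketing → Staff briefing.

Variance along critical path = 1.000 + 2.778 + 2.778 + 0.444 = 7.000
σ = √7.000 = 2.646 days

2.65 days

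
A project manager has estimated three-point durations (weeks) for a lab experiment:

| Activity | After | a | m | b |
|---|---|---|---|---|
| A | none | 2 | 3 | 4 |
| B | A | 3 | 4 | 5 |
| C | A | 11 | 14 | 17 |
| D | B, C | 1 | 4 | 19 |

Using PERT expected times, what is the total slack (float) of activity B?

10 weeks

te_A = (2 + 4·3 + 4)/6 = 18/6 = 3
te_B = (3 + 4·4 + 5)/6 = 24/6 = 4
te_C = (11 + 4·14 + 17)/6 = 84/6 = 14
te_D = (1 + 4·4 + 19)/6 = 36/6 = 6

Forward pass:
ES_A = 0; EF_A = 3
ES_B = 3; EF_B = 3+4 = 7
ES_C = 3; EF_C = 3+14 = 17
ES_D = max(EF_B=7, EF_C=17) = 17; EF_D = 17+6 = 23
Expected project duration μ = 23 weeks. Critical path: A → C → D.

Backward pass:
LF_D = 23; LS_D = 23−6 = 17
LF_C = LS_D = 17; LS_C = 17−14 = 3
LF_B = LS_D = 17; LS_B = 17−4 = 13
LF_A = min(LS_B=13, LS_C=3) = 3; LS_A = 3−3 = 0
Slack_B = LS_B − ES_B = 13 − 3 = 10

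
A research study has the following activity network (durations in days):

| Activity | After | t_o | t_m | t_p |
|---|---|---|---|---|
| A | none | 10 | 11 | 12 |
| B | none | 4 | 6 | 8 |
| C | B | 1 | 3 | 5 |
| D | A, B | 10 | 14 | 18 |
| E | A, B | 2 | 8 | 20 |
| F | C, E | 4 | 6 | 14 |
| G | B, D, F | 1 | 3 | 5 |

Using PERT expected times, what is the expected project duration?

30 days

te_A = (10 + 4·11 + 12)/6 = 66/6 = 11
te_B = (4 + 4·6 + 8)/6 = 36/6 = 6
te_C = (1 + 4·3 + 5)/6 = 18/6 = 3
te_D = (10 + 4·14 + 18)/6 = 84/6 = 14
te_E = (2 + 4·8 + 20)/6 = 54/6 = 9
te_F = (4 + 4·6 + 14)/6 = 42/6 = 7
te_G = (1 + 4·3 + 5)/6 = 18/6 = 3

Forward pass:
ES_A = 0; EF_A = 11
ES_B = 0; EF_B = 6
ES_C = 6; EF_C = 6+3 = 9
ES_D = max(EF_A=11, EF_B=6) = 11; EF_D = 11+14 = 25
ES_E = max(EF_A=11, EF_B=6) = 11; EF_E = 11+9 = 20
ES_F = max(EF_C=9, EF_E=20) = 20; EF_F = 20+7 = 27
ES_G = max(EF_B=6, EF_D=25, EF_F=27) = 27; EF_G = 27+3 = 30
Expected project duration μ = 30 days. Critical path: A → E → F → G.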